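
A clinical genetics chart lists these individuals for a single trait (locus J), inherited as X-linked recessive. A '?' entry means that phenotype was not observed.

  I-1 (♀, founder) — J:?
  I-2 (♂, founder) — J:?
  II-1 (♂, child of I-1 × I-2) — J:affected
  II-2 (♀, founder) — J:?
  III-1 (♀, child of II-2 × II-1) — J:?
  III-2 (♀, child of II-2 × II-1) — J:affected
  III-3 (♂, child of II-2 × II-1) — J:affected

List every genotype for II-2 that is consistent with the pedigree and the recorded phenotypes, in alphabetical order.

J/I-1 ? ·: X^JX^j|X^jX^j
J/I-2 ? ·: X^JY|X^jY
J/II-1 aff I-1×I-2: X^jY
J/II-2 ? ·: X^JX^j|X^jX^j
J/III-1 ? II-2×II-1: X^JX^j|X^jX^j
J/III-2 aff II-2×II-1: X^jX^j
J/III-3 aff II-2×II-1: X^jY
⇒ J over [I-1,I-2,II-1,II-2,III-1,III-2,III-3]: 12 consistent

II-2 ∈ {X^JX^j, X^jX^j}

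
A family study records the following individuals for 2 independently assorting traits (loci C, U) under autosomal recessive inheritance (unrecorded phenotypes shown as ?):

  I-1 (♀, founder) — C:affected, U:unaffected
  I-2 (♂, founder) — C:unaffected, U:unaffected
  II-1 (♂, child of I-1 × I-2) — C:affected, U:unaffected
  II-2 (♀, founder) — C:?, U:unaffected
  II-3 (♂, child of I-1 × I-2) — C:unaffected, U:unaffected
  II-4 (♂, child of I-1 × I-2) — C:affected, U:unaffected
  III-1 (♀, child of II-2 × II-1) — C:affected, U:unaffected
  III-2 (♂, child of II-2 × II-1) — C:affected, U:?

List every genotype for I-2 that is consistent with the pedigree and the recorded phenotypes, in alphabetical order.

C/I-1 aff ·: cc
C/I-2 un ·: Cc
C/II-1 aff I-1×I-2: cc
C/II-2 ? ·: Cc|cc
C/II-3 un I-1×I-2: Cc
C/II-4 aff I-1×I-2: cc
C/III-1 aff II-2×II-1: cc
C/III-2 aff II-2×II-1: cc
⇒ C over [I-1,I-2,II-1,II-2,II-3,II-4,III-1,III-2]: 2 consistent
U/I-1 un ·: UU|Uu
U/I-2 un ·: UU|Uu
U/II-1 un I-1×I-2: UU|Uu
U/II-2 un ·: UU|Uu
U/II-3 un I-1×I-2: UU|Uu
U/II-4 un I-1×I-2: UU|Uu
U/III-1 un II-2×II-1: UU|Uu
U/III-2 ? II-2×II-1: UU|Uu|uu
⇒ U over [I-1,I-2,II-1,II-2,II-3,II-4,III-1,III-2]: 185 consistent

I-2 ∈ {Cc UU, Cc Uu}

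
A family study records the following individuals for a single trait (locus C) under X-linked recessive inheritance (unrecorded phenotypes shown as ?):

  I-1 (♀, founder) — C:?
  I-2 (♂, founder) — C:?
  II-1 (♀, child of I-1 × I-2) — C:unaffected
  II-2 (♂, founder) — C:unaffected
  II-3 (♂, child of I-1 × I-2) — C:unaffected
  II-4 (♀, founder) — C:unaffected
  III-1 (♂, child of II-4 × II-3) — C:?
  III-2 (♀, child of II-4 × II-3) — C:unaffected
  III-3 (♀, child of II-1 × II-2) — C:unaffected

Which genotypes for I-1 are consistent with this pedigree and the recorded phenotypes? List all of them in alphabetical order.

C/I-1 ? ·: X^CX^C|X^CX^c
C/I-2 ? ·: X^CY|X^cY
C/II-1 un I-1×I-2: X^CX^C|X^CX^c
C/II-2 un ·: X^CY
C/II-3 un I-1×I-2: X^CY
C/II-4 un ·: X^CX^C|X^CX^c
C/III-1 ? II-4×II-3: X^CY|X^cY
C/III-2 un II-4×II-3: X^CX^C|X^CX^c
C/III-3 un II-1×II-2: X^CX^C|X^CX^c
⇒ C over [I-1,I-2,II-1,II-2,II-3,II-4,III-1,III-2,III-3]: 40 consistent

I-1 ∈ {X^CX^C, X^CX^c}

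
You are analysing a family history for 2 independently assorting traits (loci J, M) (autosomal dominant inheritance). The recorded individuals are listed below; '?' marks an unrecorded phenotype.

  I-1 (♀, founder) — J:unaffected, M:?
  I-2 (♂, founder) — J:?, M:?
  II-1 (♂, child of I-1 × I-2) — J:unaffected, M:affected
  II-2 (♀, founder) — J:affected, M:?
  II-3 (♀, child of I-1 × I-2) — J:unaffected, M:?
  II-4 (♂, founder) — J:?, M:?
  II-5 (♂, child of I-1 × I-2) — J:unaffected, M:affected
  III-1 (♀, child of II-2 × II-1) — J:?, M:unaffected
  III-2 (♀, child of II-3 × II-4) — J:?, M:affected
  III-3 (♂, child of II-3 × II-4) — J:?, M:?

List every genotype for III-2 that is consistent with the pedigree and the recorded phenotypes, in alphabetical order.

J/I-1 un ·: jj
J/I-2 ? ·: jj|Jj
J/II-1 un I-1×I-2: jj
J/II-2 aff ·: Jj|JJ
J/II-3 un I-1×I-2: jj
J/II-4 ? ·: jj|Jj|JJ
J/II-5 un I-1×I-2: jj
J/III-1 ? II-2×II-1: jj|Jj
J/III-2 ? II-3×II-4: jj|Jj
J/III-3 ? II-3×II-4: jj|Jj
⇒ J over [I-1,I-2,II-1,II-2,II-3,II-4,II-5,III-1,III-2,III-3]: 36 consistent
M/I-1 ? ·: mm|Mm|MM
M/I-2 ? ·: mm|Mm|MM
M/II-1 aff I-1×I-2: Mm
M/II-2 ? ·: mm|Mm
M/II-3 ? I-1×I-2: mm|Mm|MM
M/II-4 ? ·: mm|Mm|MM
M/II-5 aff I-1×I-2: Mm|MM
M/III-1 un II-2×II-1: mm
M/III-2 aff II-3×II-4: Mm|MM
M/III-3 ? II-3×II-4: mm|Mm|MM
⇒ M over [I-1,I-2,II-1,II-2,II-3,II-4,II-5,III-1,III-2,III-3]: 336 consistent

III-2 ∈ {Jj MM, Jj Mm, jj MM, jj Mm}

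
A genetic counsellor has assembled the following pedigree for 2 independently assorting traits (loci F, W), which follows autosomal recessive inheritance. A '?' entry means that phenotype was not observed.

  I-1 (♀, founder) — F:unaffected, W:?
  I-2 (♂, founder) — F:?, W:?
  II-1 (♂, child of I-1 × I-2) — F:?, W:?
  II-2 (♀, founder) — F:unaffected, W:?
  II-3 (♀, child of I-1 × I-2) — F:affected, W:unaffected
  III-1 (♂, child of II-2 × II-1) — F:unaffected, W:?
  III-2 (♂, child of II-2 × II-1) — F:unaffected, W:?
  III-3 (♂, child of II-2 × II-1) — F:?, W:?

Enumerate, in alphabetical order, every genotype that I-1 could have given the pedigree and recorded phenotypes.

I-1 ∈ {Ff WW, Ff Ww, Ff ww}

F/I-1 un ·: Ff
F/I-2 ? ·: Ff|ff
F/II-1 ? I-1×I-2: FF|Ff|ff
F/II-2 un ·: FF|Ff
F/II-3 aff I-1×I-2: ff
F/III-1 un II-2×II-1: FF|Ff
F/III-2 un II-2×II-1: FF|Ff
F/III-3 ? II-2×II-1: FF|Ff|ff
⇒ F over [I-1,I-2,II-1,II-2,II-3,III-1,III-2,III-3]: 55 consistent
W/I-1 ? ·: WW|Ww|ww
W/I-2 ? ·: WW|Ww|ww
W/II-1 ? I-1×I-2: WW|Ww|ww
W/II-2 ? ·: WW|Ww|ww
W/II-3 un I-1×I-2: WW|Ww
W/III-1 ? II-2×II-1: WW|Ww|ww
W/III-2 ? II-2×II-1: WW|Ww|ww
W/III-3 ? II-2×II-1: WW|Ww|ww
⇒ W over [I-1,I-2,II-1,II-2,II-3,III-1,III-2,III-3]: 540 consistent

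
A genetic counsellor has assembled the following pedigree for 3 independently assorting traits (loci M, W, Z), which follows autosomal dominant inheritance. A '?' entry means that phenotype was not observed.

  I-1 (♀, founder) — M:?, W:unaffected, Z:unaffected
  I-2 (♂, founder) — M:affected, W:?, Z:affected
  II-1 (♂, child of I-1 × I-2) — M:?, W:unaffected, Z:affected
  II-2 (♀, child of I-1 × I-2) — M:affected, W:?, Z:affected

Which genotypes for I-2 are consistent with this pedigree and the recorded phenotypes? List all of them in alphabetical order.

M/I-1 ? ·: mm|Mm|MM
M/I-2 aff ·: Mm|MM
M/II-1 ? I-1×I-2: mm|Mm|MM
M/II-2 aff I-1×I-2: Mm|MM
⇒ M over [I-1,I-2,II-1,II-2]: 18 consistent
W/I-1 un ·: ww
W/I-2 ? ·: ww|Ww
W/II-1 un I-1×I-2: ww
W/II-2 ? I-1×I-2: ww|Ww
⇒ W over [I-1,I-2,II-1,II-2]: 3 consistent
Z/I-1 un ·: zz
Z/I-2 aff ·: Zz|ZZ
Z/II-1 aff I-1×I-2: Zz
Z/II-2 aff I-1×I-2: Zz
⇒ Z over [I-1,I-2,II-1,II-2]: 2 consistent

I-2 ∈ {MM Ww ZZ, MM Ww Zz, MM ww ZZ, MM ww Zz, Mm Ww ZZ, Mm Ww Zz, Mm ww ZZ, Mm ww Zz}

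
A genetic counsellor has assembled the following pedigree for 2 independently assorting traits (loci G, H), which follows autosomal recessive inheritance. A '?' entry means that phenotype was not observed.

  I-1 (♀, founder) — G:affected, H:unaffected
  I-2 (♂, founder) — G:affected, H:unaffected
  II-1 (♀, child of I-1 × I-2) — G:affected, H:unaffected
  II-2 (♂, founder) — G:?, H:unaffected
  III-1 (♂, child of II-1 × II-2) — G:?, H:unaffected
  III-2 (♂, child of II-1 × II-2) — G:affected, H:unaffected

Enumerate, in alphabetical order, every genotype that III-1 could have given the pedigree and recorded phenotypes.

III-1 ∈ {Gg HH, Gg Hh, gg HH, gg Hh}

G/I-1 aff ·: gg
G/I-2 aff ·: gg
G/II-1 aff I-1×I-2: gg
G/II-2 ? ·: Gg|gg
G/III-1 ? II-1×II-2: Gg|gg
G/III-2 aff II-1×II-2: gg
⇒ G over [I-1,I-2,II-1,II-2,III-1,III-2]: 3 consistent
H/I-1 un ·: HH|Hh
H/I-2 un ·: HH|Hh
H/II-1 un I-1×I-2: HH|Hh
H/II-2 un ·: HH|Hh
H/III-1 un II-1×II-2: HH|Hh
H/III-2 un II-1×II-2: HH|Hh
⇒ H over [I-1,I-2,II-1,II-2,III-1,III-2]: 44 consistent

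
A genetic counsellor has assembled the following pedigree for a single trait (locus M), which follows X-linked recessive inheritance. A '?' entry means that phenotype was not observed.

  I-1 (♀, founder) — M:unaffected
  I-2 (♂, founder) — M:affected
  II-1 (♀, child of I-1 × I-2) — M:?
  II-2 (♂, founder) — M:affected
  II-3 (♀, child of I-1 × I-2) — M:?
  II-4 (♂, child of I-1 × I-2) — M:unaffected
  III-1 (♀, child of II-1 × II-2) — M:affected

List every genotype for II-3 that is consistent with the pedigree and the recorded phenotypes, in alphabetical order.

II-3 ∈ {X^MX^m, X^mX^m}

M/I-1 un ·: X^MX^M|X^MX^m
M/I-2 aff ·: X^mY
M/II-1 ? I-1×I-2: X^MX^m|X^mX^m
M/II-2 aff ·: X^mY
M/II-3 ? I-1×I-2: X^MX^m|X^mX^m
M/II-4 un I-1×I-2: X^MY
M/III-1 aff II-1×II-2: X^mX^m
⇒ M over [I-1,I-2,II-1,II-2,II-3,II-4,III-1]: 5 consistent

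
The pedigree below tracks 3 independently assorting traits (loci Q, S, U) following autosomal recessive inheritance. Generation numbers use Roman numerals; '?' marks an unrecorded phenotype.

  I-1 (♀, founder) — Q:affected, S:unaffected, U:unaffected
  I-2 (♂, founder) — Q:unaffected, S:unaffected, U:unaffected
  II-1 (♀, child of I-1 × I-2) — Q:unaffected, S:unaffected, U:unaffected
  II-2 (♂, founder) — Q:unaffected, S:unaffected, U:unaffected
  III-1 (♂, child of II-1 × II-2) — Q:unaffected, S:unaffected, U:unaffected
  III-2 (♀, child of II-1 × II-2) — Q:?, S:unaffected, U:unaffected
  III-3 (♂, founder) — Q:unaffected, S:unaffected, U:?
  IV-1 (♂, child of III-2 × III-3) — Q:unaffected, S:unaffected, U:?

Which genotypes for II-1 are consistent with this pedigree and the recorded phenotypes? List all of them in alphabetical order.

II-1 ∈ {Qq SS UU, Qq SS Uu, Qq Ss UU, Qq Ss Uu}

Q/I-1 aff ·: qq
Q/I-2 un ·: QQ|Qq
Q/II-1 un I-1×I-2: Qq
Q/II-2 un ·: QQ|Qq
Q/III-1 un II-1×II-2: QQ|Qq
Q/III-2 ? II-1×II-2: QQ|Qq|qq
Q/III-3 un ·: QQ|Qq
Q/IV-1 un III-2×III-3: QQ|Qq
⇒ Q over [I-1,I-2,II-1,II-2,III-1,III-2,III-3,IV-1]: 64 consistent
S/I-1 un ·: SS|Ss
S/I-2 un ·: SS|Ss
S/II-1 un I-1×I-2: SS|Ss
S/II-2 un ·: SS|Ss
S/III-1 un II-1×II-2: SS|Ss
S/III-2 un II-1×II-2: SS|Ss
S/III-3 un ·: SS|Ss
S/IV-1 un III-2×III-3: SS|Ss
⇒ S over [I-1,I-2,II-1,II-2,III-1,III-2,III-3,IV-1]: 152 consistent
U/I-1 un ·: UU|Uu
U/I-2 un ·: UU|Uu
U/II-1 un I-1×I-2: UU|Uu
U/II-2 un ·: UU|Uu
U/III-1 un II-1×II-2: UU|Uu
U/III-2 un II-1×II-2: UU|Uu
U/III-3 ? ·: UU|Uu|uu
U/IV-1 ? III-2×III-3: UU|Uu|uu
⇒ U over [I-1,I-2,II-1,II-2,III-1,III-2,III-3,IV-1]: 236 consistent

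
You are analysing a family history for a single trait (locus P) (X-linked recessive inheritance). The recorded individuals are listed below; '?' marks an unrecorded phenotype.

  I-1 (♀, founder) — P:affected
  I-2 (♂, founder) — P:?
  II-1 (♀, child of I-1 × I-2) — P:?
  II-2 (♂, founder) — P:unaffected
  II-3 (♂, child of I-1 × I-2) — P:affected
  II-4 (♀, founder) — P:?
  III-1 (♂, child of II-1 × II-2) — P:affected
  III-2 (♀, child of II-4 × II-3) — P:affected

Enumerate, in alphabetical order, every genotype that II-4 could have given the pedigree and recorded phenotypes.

P/I-1 aff ·: X^pX^p
P/I-2 ? ·: X^PY|X^pY
P/II-1 ? I-1×I-2: X^PX^p|X^pX^p
P/II-2 un ·: X^PY
P/II-3 aff I-1×I-2: X^pY
P/II-4 ? ·: X^PX^p|X^pX^p
P/III-1 aff II-1×II-2: X^pY
P/III-2 aff II-4×II-3: X^pX^p
⇒ P over [I-1,I-2,II-1,II-2,II-3,II-4,III-1,III-2]: 4 consistent

II-4 ∈ {X^PX^p, X^pX^p}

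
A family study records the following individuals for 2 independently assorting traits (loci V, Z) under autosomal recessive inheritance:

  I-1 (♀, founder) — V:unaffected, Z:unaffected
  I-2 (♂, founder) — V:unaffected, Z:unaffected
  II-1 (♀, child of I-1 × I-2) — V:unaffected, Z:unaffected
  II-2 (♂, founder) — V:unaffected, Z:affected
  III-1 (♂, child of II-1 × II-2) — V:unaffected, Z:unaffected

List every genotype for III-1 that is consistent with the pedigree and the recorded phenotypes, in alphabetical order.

V/I-1 un ·: VV|Vv
V/I-2 un ·: VV|Vv
V/II-1 un I-1×I-2: VV|Vv
V/II-2 un ·: VV|Vv
V/III-1 un II-1×II-2: VV|Vv
⇒ V over [I-1,I-2,II-1,II-2,III-1]: 24 consistent
Z/I-1 un ·: ZZ|Zz
Z/I-2 un ·: ZZ|Zz
Z/II-1 un I-1×I-2: ZZ|Zz
Z/II-2 aff ·: zz
Z/III-1 un II-1×II-2: Zz
⇒ Z over [I-1,I-2,II-1,II-2,III-1]: 7 consistent

III-1 ∈ {VV Zz, Vv Zz}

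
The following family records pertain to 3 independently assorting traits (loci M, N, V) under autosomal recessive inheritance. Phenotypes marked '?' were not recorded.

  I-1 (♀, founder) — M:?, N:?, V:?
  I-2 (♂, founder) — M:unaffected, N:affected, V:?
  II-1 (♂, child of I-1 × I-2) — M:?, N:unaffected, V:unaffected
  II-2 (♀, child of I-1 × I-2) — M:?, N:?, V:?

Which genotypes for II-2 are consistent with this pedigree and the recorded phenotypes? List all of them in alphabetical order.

M/I-1 ? ·: MM|Mm|mm
M/I-2 un ·: MM|Mm
M/II-1 ? I-1×I-2: MM|Mm|mm
M/II-2 ? I-1×I-2: MM|Mm|mm
⇒ M over [I-1,I-2,II-1,II-2]: 23 consistent
N/I-1 ? ·: NN|Nn
N/I-2 aff ·: nn
N/II-1 un I-1×I-2: Nn
N/II-2 ? I-1×I-2: Nn|nn
⇒ N over [I-1,I-2,II-1,II-2]: 3 consistent
V/I-1 ? ·: VV|Vv|vv
V/I-2 ? ·: VV|Vv|vv
V/II-1 un I-1×I-2: VV|Vv
V/II-2 ? I-1×I-2: VV|Vv|vv
⇒ V over [I-1,I-2,II-1,II-2]: 21 consistent

II-2 ∈ {MM Nn VV, MM Nn Vv, MM Nn vv, MM nn VV, MM nn Vv, MM nn vv, Mm Nn VV, Mm Nn Vv, Mm Nn vv, Mm nn VV, Mm nn Vv, Mm nn vv, mm Nn VV, mm Nn Vv, mm Nn vv, mm nn VV, mm nn Vv, mm nn vv}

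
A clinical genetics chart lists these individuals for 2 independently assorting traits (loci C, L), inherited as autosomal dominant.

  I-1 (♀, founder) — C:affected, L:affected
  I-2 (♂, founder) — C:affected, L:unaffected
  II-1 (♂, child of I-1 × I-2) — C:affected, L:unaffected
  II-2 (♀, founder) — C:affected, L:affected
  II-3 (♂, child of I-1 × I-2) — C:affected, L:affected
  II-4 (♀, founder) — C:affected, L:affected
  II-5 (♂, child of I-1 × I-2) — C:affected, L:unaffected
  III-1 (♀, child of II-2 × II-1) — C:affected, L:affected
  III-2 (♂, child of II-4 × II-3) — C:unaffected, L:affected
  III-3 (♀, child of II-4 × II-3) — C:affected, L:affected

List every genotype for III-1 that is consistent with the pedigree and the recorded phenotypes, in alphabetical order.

III-1 ∈ {CC Ll, Cc Ll}

C/I-1 aff ·: Cc|CC
C/I-2 aff ·: Cc|CC
C/II-1 aff I-1×I-2: Cc|CC
C/II-2 aff ·: Cc|CC
C/II-3 aff I-1×I-2: Cc
C/II-4 aff ·: Cc
C/II-5 aff I-1×I-2: Cc|CC
C/III-1 aff II-2×II-1: Cc|CC
C/III-2 un II-4×II-3: cc
C/III-3 aff II-4×II-3: Cc|CC
⇒ C over [I-1,I-2,II-1,II-2,II-3,II-4,II-5,III-1,III-2,III-3]: 84 consistent
L/I-1 aff ·: Ll
L/I-2 un ·: ll
L/II-1 un I-1×I-2: ll
L/II-2 aff ·: Ll|LL
L/II-3 aff I-1×I-2: Ll
L/II-4 aff ·: Ll|LL
L/II-5 un I-1×I-2: ll
L/III-1 aff II-2×II-1: Ll
L/III-2 aff II-4×II-3: Ll|LL
L/III-3 aff II-4×II-3: Ll|LL
⇒ L over [I-1,I-2,II-1,II-2,II-3,II-4,II-5,III-1,III-2,III-3]: 16 consistent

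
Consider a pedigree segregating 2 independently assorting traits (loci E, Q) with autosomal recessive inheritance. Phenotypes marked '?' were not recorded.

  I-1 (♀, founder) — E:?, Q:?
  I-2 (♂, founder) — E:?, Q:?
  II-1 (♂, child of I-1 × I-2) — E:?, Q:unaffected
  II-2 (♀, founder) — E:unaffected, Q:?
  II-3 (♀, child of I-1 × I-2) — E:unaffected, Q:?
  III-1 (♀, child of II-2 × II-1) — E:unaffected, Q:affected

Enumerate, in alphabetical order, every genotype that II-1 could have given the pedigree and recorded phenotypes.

E/I-1 ? ·: EE|Ee|ee
E/I-2 ? ·: EE|Ee|ee
E/II-1 ? I-1×I-2: EE|Ee|ee
E/II-2 un ·: EE|Ee
E/II-3 un I-1×I-2: EE|Ee
E/III-1 un II-2×II-1: EE|Ee
⇒ E over [I-1,I-2,II-1,II-2,II-3,III-1]: 69 consistent
Q/I-1 ? ·: QQ|Qq|qq
Q/I-2 ? ·: QQ|Qq|qq
Q/II-1 un I-1×I-2: Qq
Q/II-2 ? ·: Qq|qq
Q/II-3 ? I-1×I-2: QQ|Qq|qq
Q/III-1 aff II-2×II-1: qq
⇒ Q over [I-1,I-2,II-1,II-2,II-3,III-1]: 26 consistent

II-1 ∈ {EE Qq, Ee Qq, ee Qq}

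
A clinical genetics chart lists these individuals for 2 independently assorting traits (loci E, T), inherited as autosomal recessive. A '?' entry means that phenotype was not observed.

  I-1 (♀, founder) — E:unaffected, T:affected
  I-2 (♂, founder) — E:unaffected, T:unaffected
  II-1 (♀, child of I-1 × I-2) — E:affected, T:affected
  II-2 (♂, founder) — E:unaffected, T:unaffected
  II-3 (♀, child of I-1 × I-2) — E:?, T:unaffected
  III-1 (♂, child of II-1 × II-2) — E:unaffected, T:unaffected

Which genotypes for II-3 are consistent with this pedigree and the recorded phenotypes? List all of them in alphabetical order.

E/I-1 un ·: Ee
E/I-2 un ·: Ee
E/II-1 aff I-1×I-2: ee
E/II-2 un ·: EE|Ee
E/II-3 ? I-1×I-2: EE|Ee|ee
E/III-1 un II-1×II-2: Ee
⇒ E over [I-1,I-2,II-1,II-2,II-3,III-1]: 6 consistent
T/I-1 aff ·: tt
T/I-2 un ·: Tt
T/II-1 aff I-1×I-2: tt
T/II-2 un ·: TT|Tt
T/II-3 un I-1×I-2: Tt
T/III-1 un II-1×II-2: Tt
⇒ T over [I-1,I-2,II-1,II-2,II-3,III-1]: 2 consistent

II-3 ∈ {EE Tt, Ee Tt, ee Tt}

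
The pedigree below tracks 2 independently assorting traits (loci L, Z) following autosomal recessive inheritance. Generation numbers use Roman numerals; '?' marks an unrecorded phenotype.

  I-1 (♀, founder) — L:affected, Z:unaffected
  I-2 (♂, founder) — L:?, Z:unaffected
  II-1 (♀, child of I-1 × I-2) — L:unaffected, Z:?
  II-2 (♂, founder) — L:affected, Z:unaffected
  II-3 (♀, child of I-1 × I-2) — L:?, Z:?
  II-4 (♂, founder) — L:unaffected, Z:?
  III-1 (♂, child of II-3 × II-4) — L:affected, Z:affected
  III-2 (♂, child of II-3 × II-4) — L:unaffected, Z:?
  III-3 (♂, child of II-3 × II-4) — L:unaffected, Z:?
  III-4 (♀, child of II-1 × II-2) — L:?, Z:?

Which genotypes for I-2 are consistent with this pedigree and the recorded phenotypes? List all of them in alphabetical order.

I-2 ∈ {LL ZZ, LL Zz, Ll ZZ, Ll Zz}

L/I-1 aff ·: ll
L/I-2 ? ·: LL|Ll
L/II-1 un I-1×I-2: Ll
L/II-2 aff ·: ll
L/II-3 ? I-1×I-2: Ll|ll
L/II-4 un ·: Ll
L/III-1 aff II-3×II-4: ll
L/III-2 un II-3×II-4: LL|Ll
L/III-3 un II-3×II-4: LL|Ll
L/III-4 ? II-1×II-2: Ll|ll
⇒ L over [I-1,I-2,II-1,II-2,II-3,II-4,III-1,III-2,III-3,III-4]: 18 consistent
Z/I-1 un ·: ZZ|Zz
Z/I-2 un ·: ZZ|Zz
Z/II-1 ? I-1×I-2: ZZ|Zz|zz
Z/II-2 un ·: ZZ|Zz
Z/II-3 ? I-1×I-2: Zz|zz
Z/II-4 ? ·: Zz|zz
Z/III-1 aff II-3×II-4: zz
Z/III-2 ? II-3×II-4: ZZ|Zz|zz
Z/III-3 ? II-3×II-4: ZZ|Zz|zz
Z/III-4 ? II-1×II-2: ZZ|Zz|zz
⇒ Z over [I-1,I-2,II-1,II-2,II-3,II-4,III-1,III-2,III-3,III-4]: 406 consistent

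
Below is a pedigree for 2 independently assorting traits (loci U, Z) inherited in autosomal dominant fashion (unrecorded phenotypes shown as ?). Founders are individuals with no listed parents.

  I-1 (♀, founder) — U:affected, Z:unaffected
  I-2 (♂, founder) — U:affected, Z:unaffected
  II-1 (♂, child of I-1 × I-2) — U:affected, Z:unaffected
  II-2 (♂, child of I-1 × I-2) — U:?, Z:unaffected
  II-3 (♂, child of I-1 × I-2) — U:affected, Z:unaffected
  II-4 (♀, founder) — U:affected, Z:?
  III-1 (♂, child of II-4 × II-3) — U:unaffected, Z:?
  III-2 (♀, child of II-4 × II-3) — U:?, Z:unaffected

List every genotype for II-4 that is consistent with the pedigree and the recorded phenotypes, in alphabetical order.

II-4 ∈ {Uu Zz, Uu zz}

U/I-1 aff ·: Uu|UU
U/I-2 aff ·: Uu|UU
U/II-1 aff I-1×I-2: Uu|UU
U/II-2 ? I-1×I-2: uu|Uu|UU
U/II-3 aff I-1×I-2: Uu
U/II-4 aff ·: Uu
U/III-1 un II-4×II-3: uu
U/III-2 ? II-4×II-3: uu|Uu|UU
⇒ U over [I-1,I-2,II-1,II-2,II-3,II-4,III-1,III-2]: 42 consistent
Z/I-1 un ·: zz
Z/I-2 un ·: zz
Z/II-1 un I-1×I-2: zz
Z/II-2 un I-1×I-2: zz
Z/II-3 un I-1×I-2: zz
Z/II-4 ? ·: zz|Zz
Z/III-1 ? II-4×II-3: zz|Zz
Z/III-2 un II-4×II-3: zz
⇒ Z over [I-1,I-2,II-1,II-2,II-3,II-4,III-1,III-2]: 3 consistent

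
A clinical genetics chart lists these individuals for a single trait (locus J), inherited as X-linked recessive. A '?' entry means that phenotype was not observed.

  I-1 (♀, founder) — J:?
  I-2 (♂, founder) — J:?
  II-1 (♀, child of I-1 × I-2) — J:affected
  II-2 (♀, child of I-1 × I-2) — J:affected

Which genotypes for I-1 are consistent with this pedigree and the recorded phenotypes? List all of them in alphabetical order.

I-1 ∈ {X^JX^j, X^jX^j}

J/I-1 ? ·: X^JX^j|X^jX^j
J/I-2 ? ·: X^jY
J/II-1 aff I-1×I-2: X^jX^j
J/II-2 aff I-1×I-2: X^jX^j
⇒ J over [I-1,I-2,II-1,II-2]: 2 consistent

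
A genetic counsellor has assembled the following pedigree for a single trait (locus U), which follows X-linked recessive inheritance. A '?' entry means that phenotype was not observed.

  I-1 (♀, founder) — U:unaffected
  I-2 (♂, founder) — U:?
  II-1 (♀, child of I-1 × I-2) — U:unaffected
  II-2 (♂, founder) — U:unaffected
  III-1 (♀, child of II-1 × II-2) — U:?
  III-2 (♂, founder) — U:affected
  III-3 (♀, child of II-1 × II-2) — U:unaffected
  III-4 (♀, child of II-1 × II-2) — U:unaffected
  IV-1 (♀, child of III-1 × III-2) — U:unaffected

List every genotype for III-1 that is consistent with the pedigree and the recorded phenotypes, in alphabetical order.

III-1 ∈ {X^UX^U, X^UX^u}

U/I-1 un ·: X^UX^U|X^UX^u
U/I-2 ? ·: X^UY|X^uY
U/II-1 un I-1×I-2: X^UX^U|X^UX^u
U/II-2 un ·: X^UY
U/III-1 ? II-1×II-2: X^UX^U|X^UX^u
U/III-2 aff ·: X^uY
U/III-3 un II-1×II-2: X^UX^U|X^UX^u
U/III-4 un II-1×II-2: X^UX^U|X^UX^u
U/IV-1 un III-1×III-2: X^UX^u
⇒ U over [I-1,I-2,II-1,II-2,III-1,III-2,III-3,III-4,IV-1]: 26 consistent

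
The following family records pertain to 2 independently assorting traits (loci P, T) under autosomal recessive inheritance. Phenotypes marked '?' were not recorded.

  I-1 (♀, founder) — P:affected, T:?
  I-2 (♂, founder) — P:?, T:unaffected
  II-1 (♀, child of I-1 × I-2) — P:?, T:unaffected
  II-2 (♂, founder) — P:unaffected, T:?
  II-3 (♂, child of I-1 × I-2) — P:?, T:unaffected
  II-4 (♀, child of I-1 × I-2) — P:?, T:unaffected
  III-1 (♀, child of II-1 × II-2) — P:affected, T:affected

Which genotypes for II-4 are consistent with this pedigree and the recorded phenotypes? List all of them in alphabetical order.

II-4 ∈ {Pp TT, Pp Tt, pp TT, pp Tt}

P/I-1 aff ·: pp
P/I-2 ? ·: PP|Pp|pp
P/II-1 ? I-1×I-2: Pp|pp
P/II-2 un ·: Pp
P/II-3 ? I-1×I-2: Pp|pp
P/II-4 ? I-1×I-2: Pp|pp
P/III-1 aff II-1×II-2: pp
⇒ P over [I-1,I-2,II-1,II-2,II-3,II-4,III-1]: 10 consistent
T/I-1 ? ·: TT|Tt|tt
T/I-2 un ·: TT|Tt
T/II-1 un I-1×I-2: Tt
T/II-2 ? ·: Tt|tt
T/II-3 un I-1×I-2: TT|Tt
T/II-4 un I-1×I-2: TT|Tt
T/III-1 aff II-1×II-2: tt
⇒ T over [I-1,I-2,II-1,II-2,II-3,II-4,III-1]: 28 consistent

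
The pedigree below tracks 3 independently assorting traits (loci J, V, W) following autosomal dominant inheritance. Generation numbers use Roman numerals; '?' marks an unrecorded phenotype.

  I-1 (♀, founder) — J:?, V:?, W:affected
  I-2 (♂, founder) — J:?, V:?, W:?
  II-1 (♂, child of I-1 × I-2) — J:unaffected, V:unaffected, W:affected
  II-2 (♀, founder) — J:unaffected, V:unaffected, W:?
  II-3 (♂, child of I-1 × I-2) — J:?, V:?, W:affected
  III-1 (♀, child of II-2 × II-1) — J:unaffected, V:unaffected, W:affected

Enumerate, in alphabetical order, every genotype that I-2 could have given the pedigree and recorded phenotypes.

I-2 ∈ {Jj Vv WW, Jj Vv Ww, Jj Vv ww, Jj vv WW, Jj vv Ww, Jj vv ww, jj Vv WW, jj Vv Ww, jj Vv ww, jj vv WW, jj vv Ww, jj vv ww}

J/I-1 ? ·: jj|Jj
J/I-2 ? ·: jj|Jj
J/II-1 un I-1×I-2: jj
J/II-2 un ·: jj
J/II-3 ? I-1×I-2: jj|Jj|JJ
J/III-1 un II-2×II-1: jj
⇒ J over [I-1,I-2,II-1,II-2,II-3,III-1]: 8 consistent
V/I-1 ? ·: vv|Vv
V/I-2 ? ·: vv|Vv
V/II-1 un I-1×I-2: vv
V/II-2 un ·: vv
V/II-3 ? I-1×I-2: vv|Vv|VV
V/III-1 un II-2×II-1: vv
⇒ V over [I-1,I-2,II-1,II-2,II-3,III-1]: 8 consistent
W/I-1 aff ·: Ww|WW
W/I-2 ? ·: ww|Ww|WW
W/II-1 aff I-1×I-2: Ww|WW
W/II-2 ? ·: ww|Ww|WW
W/II-3 aff I-1×I-2: Ww|WW
W/III-1 aff II-2×II-1: Ww|WW
⇒ W over [I-1,I-2,II-1,II-2,II-3,III-1]: 68 consistent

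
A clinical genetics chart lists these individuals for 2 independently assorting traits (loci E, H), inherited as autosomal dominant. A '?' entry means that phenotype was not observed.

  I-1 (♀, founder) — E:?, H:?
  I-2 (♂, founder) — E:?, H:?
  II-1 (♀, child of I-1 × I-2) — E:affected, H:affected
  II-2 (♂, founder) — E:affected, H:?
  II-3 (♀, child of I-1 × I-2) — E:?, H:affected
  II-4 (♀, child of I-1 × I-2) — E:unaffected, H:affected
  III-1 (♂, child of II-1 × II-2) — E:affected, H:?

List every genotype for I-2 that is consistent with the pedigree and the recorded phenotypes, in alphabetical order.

E/I-1 ? ·: ee|Ee
E/I-2 ? ·: ee|Ee
E/II-1 aff I-1×I-2: Ee|EE
E/II-2 aff ·: Ee|EE
E/II-3 ? I-1×I-2: ee|Ee|EE
E/II-4 un I-1×I-2: ee
E/III-1 aff II-1×II-2: Ee|EE
⇒ E over [I-1,I-2,II-1,II-2,II-3,II-4,III-1]: 37 consistent
H/I-1 ? ·: hh|Hh|HH
H/I-2 ? ·: hh|Hh|HH
H/II-1 aff I-1×I-2: Hh|HH
H/II-2 ? ·: hh|Hh|HH
H/II-3 aff I-1×I-2: Hh|HH
H/II-4 aff I-1×I-2: Hh|HH
H/III-1 ? II-1×II-2: hh|Hh|HH
⇒ H over [I-1,I-2,II-1,II-2,II-3,II-4,III-1]: 164 consistent

I-2 ∈ {Ee HH, Ee Hh, Ee hh, ee HH, ee Hh, ee hh}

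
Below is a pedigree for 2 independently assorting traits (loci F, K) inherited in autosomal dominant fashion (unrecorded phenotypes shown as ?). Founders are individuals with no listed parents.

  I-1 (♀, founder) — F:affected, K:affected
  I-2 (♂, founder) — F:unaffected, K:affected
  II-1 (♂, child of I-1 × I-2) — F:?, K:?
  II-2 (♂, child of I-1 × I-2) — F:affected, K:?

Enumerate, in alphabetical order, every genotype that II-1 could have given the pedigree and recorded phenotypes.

F/I-1 aff ·: Ff|FF
F/I-2 un ·: ff
F/II-1 ? I-1×I-2: ff|Ff
F/II-2 aff I-1×I-2: Ff
⇒ F over [I-1,I-2,II-1,II-2]: 3 consistent
K/I-1 aff ·: Kk|KK
K/I-2 aff ·: Kk|KK
K/II-1 ? I-1×I-2: kk|Kk|KK
K/II-2 ? I-1×I-2: kk|Kk|KK
⇒ K over [I-1,I-2,II-1,II-2]: 18 consistent

II-1 ∈ {Ff KK, Ff Kk, Ff kk, ff KK, ff Kk, ff kk}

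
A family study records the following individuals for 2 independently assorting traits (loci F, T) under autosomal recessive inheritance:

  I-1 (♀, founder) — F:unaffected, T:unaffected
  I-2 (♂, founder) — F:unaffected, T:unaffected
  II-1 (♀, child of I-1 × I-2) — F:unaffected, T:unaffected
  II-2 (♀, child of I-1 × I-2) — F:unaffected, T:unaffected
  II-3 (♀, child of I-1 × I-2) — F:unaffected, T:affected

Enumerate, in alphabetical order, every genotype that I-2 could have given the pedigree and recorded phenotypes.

I-2 ∈ {FF Tt, Ff Tt}

F/I-1 un ·: FF|Ff
F/I-2 un ·: FF|Ff
F/II-1 un I-1×I-2: FF|Ff
F/II-2 un I-1×I-2: FF|Ff
F/II-3 un I-1×I-2: FF|Ff
⇒ F over [I-1,I-2,II-1,II-2,II-3]: 25 consistent
T/I-1 un ·: Tt
T/I-2 un ·: Tt
T/II-1 un I-1×I-2: TT|Tt
T/II-2 un I-1×I-2: TT|Tt
T/II-3 aff I-1×I-2: tt
⇒ T over [I-1,I-2,II-1,II-2,II-3]: 4 consistent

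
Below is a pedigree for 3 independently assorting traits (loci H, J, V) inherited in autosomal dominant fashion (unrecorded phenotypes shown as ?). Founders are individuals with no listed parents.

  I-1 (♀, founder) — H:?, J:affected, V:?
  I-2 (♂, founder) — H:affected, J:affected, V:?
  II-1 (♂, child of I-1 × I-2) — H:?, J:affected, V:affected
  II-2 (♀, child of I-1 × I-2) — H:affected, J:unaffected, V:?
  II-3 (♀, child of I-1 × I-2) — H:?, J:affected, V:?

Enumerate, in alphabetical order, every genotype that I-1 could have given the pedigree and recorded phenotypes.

I-1 ∈ {HH Jj VV, HH Jj Vv, HH Jj vv, Hh Jj VV, Hh Jj Vv, Hh Jj vv, hh Jj VV, hh Jj Vv, hh Jj vv}

H/I-1 ? ·: hh|Hh|HH
H/I-2 aff ·: Hh|HH
H/II-1 ? I-1×I-2: hh|Hh|HH
H/II-2 aff I-1×I-2: Hh|HH
H/II-3 ? I-1×I-2: hh|Hh|HH
⇒ H over [I-1,I-2,II-1,II-2,II-3]: 40 consistent
J/I-1 aff ·: Jj
J/I-2 aff ·: Jj
J/II-1 aff I-1×I-2: Jj|JJ
J/II-2 un I-1×I-2: jj
J/II-3 aff I-1×I-2: Jj|JJ
⇒ J over [I-1,I-2,II-1,II-2,II-3]: 4 consistent
V/I-1 ? ·: vv|Vv|VV
V/I-2 ? ·: vv|Vv|VV
V/II-1 aff I-1×I-2: Vv|VV
V/II-2 ? I-1×I-2: vv|Vv|VV
V/II-3 ? I-1×I-2: vv|Vv|VV
⇒ V over [I-1,I-2,II-1,II-2,II-3]: 45 consistent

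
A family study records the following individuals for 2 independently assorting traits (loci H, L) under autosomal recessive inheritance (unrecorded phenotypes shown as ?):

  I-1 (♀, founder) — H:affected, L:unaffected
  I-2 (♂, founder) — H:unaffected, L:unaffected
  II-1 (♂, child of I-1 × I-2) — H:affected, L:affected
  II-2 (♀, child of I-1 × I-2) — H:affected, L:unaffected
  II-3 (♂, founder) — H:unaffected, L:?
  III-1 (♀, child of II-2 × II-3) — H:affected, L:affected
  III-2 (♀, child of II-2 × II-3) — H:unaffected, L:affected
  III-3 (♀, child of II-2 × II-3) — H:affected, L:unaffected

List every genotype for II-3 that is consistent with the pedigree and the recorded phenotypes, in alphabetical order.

H/I-1 aff ·: hh
H/I-2 un ·: Hh
H/II-1 aff I-1×I-2: hh
H/II-2 aff I-1×I-2: hh
H/II-3 un ·: Hh
H/III-1 aff II-2×II-3: hh
H/III-2 un II-2×II-3: Hh
H/III-3 aff II-2×II-3: hh
⇒ H over [I-1,I-2,II-1,II-2,II-3,III-1,III-2,III-3]: 1 consistent
L/I-1 un ·: Ll
L/I-2 un ·: Ll
L/II-1 aff I-1×I-2: ll
L/II-2 un I-1×I-2: Ll
L/II-3 ? ·: Ll|ll
L/III-1 aff II-2×II-3: ll
L/III-2 aff II-2×II-3: ll
L/III-3 un II-2×II-3: LL|Ll
⇒ L over [I-1,I-2,II-1,II-2,II-3,III-1,III-2,III-3]: 3 consistent

II-3 ∈ {Hh Ll, Hh ll}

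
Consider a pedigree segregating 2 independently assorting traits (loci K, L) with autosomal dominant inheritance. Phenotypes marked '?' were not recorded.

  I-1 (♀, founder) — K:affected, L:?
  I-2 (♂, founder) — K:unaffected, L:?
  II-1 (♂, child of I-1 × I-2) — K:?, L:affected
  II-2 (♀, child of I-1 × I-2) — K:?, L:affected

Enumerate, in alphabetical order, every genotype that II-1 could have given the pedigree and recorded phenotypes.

II-1 ∈ {Kk LL, Kk Ll, kk LL, kk Ll}

K/I-1 aff ·: Kk|KK
K/I-2 un ·: kk
K/II-1 ? I-1×I-2: kk|Kk
K/II-2 ? I-1×I-2: kk|Kk
⇒ K over [I-1,I-2,II-1,II-2]: 5 consistent
L/I-1 ? ·: ll|Ll|LL
L/I-2 ? ·: ll|Ll|LL
L/II-1 aff I-1×I-2: Ll|LL
L/II-2 aff I-1×I-2: Ll|LL
⇒ L over [I-1,I-2,II-1,II-2]: 17 consistent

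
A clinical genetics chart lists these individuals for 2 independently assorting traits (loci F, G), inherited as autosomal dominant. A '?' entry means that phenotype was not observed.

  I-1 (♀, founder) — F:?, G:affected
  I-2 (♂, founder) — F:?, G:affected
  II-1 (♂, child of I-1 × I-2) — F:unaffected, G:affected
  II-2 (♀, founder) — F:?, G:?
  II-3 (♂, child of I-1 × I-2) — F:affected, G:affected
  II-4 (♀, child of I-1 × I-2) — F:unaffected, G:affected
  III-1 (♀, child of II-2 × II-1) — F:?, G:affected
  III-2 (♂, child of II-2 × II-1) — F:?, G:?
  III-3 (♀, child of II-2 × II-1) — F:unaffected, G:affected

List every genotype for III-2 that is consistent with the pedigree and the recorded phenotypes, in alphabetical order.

F/I-1 ? ·: ff|Ff
F/I-2 ? ·: ff|Ff
F/II-1 un I-1×I-2: ff
F/II-2 ? ·: ff|Ff
F/II-3 aff I-1×I-2: Ff|FF
F/II-4 un I-1×I-2: ff
F/III-1 ? II-2×II-1: ff|Ff
F/III-2 ? II-2×II-1: ff|Ff
F/III-3 un II-2×II-1: ff
⇒ F over [I-1,I-2,II-1,II-2,II-3,II-4,III-1,III-2,III-3]: 20 consistent
G/I-1 aff ·: Gg|GG
G/I-2 aff ·: Gg|GG
G/II-1 aff I-1×I-2: Gg|GG
G/II-2 ? ·: gg|Gg|GG
G/II-3 aff I-1×I-2: Gg|GG
G/II-4 aff I-1×I-2: Gg|GG
G/III-1 aff II-2×II-1: Gg|GG
G/III-2 ? II-2×II-1: gg|Gg|GG
G/III-3 aff II-2×II-1: Gg|GG
⇒ G over [I-1,I-2,II-1,II-2,II-3,II-4,III-1,III-2,III-3]: 394 consistent

III-2 ∈ {Ff GG, Ff Gg, Ff gg, ff GG, ff Gg, ff gg}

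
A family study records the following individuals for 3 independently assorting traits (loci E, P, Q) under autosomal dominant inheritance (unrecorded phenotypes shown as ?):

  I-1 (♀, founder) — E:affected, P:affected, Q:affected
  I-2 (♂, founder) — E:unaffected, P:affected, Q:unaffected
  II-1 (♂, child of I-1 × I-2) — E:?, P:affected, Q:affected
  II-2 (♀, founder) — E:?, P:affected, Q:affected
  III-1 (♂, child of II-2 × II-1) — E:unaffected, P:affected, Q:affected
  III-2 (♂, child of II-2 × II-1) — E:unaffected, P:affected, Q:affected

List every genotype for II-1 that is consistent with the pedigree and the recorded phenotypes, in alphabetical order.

II-1 ∈ {Ee PP Qq, Ee Pp Qq, ee PP Qq, ee Pp Qq}

E/I-1 aff ·: Ee|EE
E/I-2 un ·: ee
E/II-1 ? I-1×I-2: ee|Ee
E/II-2 ? ·: ee|Ee
E/III-1 un II-2×II-1: ee
E/III-2 un II-2×II-1: ee
⇒ E over [I-1,I-2,II-1,II-2,III-1,III-2]: 6 consistent
P/I-1 aff ·: Pp|PP
P/I-2 aff ·: Pp|PP
P/II-1 aff I-1×I-2: Pp|PP
P/II-2 aff ·: Pp|PP
P/III-1 aff II-2×II-1: Pp|PP
P/III-2 aff II-2×II-1: Pp|PP
⇒ P over [I-1,I-2,II-1,II-2,III-1,III-2]: 44 consistent
Q/I-1 aff ·: Qq|QQ
Q/I-2 un ·: qq
Q/II-1 aff I-1×I-2: Qq
Q/II-2 aff ·: Qq|QQ
Q/III-1 aff II-2×II-1: Qq|QQ
Q/III-2 aff II-2×II-1: Qq|QQ
⇒ Q over [I-1,I-2,II-1,II-2,III-1,III-2]: 16 consistent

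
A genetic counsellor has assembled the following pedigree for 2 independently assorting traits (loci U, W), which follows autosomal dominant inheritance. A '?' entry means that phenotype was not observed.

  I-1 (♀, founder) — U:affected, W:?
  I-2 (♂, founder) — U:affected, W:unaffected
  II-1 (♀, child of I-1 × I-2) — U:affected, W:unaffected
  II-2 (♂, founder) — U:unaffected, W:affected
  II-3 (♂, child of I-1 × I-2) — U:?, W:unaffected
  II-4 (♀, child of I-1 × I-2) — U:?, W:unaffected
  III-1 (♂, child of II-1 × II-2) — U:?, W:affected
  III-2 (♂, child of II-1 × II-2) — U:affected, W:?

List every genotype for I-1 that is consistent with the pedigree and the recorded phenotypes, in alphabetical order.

I-1 ∈ {UU Ww, UU ww, Uu Ww, Uu ww}

U/I-1 aff ·: Uu|UU
U/I-2 aff ·: Uu|UU
U/II-1 aff I-1×I-2: Uu|UU
U/II-2 un ·: uu
U/II-3 ? I-1×I-2: uu|Uu|UU
U/II-4 ? I-1×I-2: uu|Uu|UU
U/III-1 ? II-1×II-2: uu|Uu
U/III-2 aff II-1×II-2: Uu
⇒ U over [I-1,I-2,II-1,II-2,II-3,II-4,III-1,III-2]: 52 consistent
W/I-1 ? ·: ww|Ww
W/I-2 un ·: ww
W/II-1 un I-1×I-2: ww
W/II-2 aff ·: Ww|WW
W/II-3 un I-1×I-2: ww
W/II-4 un I-1×I-2: ww
W/III-1 aff II-1×II-2: Ww
W/III-2 ? II-1×II-2: ww|Ww
⇒ W over [I-1,I-2,II-1,II-2,II-3,II-4,III-1,III-2]: 6 consistent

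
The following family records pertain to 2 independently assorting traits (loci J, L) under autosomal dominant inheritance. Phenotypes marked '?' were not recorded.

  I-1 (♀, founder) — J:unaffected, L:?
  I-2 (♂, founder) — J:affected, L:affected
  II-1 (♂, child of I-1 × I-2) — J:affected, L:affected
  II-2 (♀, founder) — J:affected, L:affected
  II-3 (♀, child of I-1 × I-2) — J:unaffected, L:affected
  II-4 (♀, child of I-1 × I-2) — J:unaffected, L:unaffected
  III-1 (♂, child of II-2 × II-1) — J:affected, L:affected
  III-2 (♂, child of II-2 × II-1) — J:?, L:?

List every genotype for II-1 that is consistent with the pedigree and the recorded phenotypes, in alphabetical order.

J/I-1 un ·: jj
J/I-2 aff ·: Jj
J/II-1 aff I-1×I-2: Jj
J/II-2 aff ·: Jj|JJ
J/II-3 un I-1×I-2: jj
J/II-4 un I-1×I-2: jj
J/III-1 aff II-2×II-1: Jj|JJ
J/III-2 ? II-2×II-1: jj|Jj|JJ
⇒ J over [I-1,I-2,II-1,II-2,II-3,II-4,III-1,III-2]: 10 consistent
L/I-1 ? ·: ll|Ll
L/I-2 aff ·: Ll
L/II-1 aff I-1×I-2: Ll|LL
L/II-2 aff ·: Ll|LL
L/II-3 aff I-1×I-2: Ll|LL
L/II-4 un I-1×I-2: ll
L/III-1 aff II-2×II-1: Ll|LL
L/III-2 ? II-2×II-1: ll|Ll|LL
⇒ L over [I-1,I-2,II-1,II-2,II-3,II-4,III-1,III-2]: 40 consistent

II-1 ∈ {Jj LL, Jj Ll}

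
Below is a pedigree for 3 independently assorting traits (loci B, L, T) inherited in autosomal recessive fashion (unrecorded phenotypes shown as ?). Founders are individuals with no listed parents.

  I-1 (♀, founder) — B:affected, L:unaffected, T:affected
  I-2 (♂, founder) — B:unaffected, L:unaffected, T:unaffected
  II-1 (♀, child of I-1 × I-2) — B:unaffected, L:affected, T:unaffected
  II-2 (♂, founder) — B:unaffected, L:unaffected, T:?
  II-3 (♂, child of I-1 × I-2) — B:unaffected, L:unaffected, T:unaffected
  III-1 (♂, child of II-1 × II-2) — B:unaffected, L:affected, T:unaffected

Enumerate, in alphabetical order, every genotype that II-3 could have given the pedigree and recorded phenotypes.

II-3 ∈ {Bb LL Tt, Bb Ll Tt}

B/I-1 aff ·: bb
B/I-2 un ·: BB|Bb
B/II-1 un I-1×I-2: Bb
B/II-2 un ·: BB|Bb
B/II-3 un I-1×I-2: Bb
B/III-1 un II-1×II-2: BB|Bb
⇒ B over [I-1,I-2,II-1,II-2,II-3,III-1]: 8 consistent
L/I-1 un ·: Ll
L/I-2 un ·: Ll
L/II-1 aff I-1×I-2: ll
L/II-2 un ·: Ll
L/II-3 un I-1×I-2: LL|Ll
L/III-1 aff II-1×II-2: ll
⇒ L over [I-1,I-2,II-1,II-2,II-3,III-1]: 2 consistent
T/I-1 aff ·: tt
T/I-2 un ·: TT|Tt
T/II-1 un I-1×I-2: Tt
T/II-2 ? ·: TT|Tt|tt
T/II-3 un I-1×I-2: Tt
T/III-1 un II-1×II-2: TT|Tt
⇒ T over [I-1,I-2,II-1,II-2,II-3,III-1]: 10 consistent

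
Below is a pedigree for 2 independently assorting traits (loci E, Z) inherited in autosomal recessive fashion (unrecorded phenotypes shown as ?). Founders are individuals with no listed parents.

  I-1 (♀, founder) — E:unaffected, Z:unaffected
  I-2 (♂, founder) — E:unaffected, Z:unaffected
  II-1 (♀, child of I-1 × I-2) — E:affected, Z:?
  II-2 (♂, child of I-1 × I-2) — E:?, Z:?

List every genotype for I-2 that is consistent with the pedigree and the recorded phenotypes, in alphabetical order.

E/I-1 un ·: Ee
E/I-2 un ·: Ee
E/II-1 aff I-1×I-2: ee
E/II-2 ? I-1×I-2: EE|Ee|ee
⇒ E over [I-1,I-2,II-1,II-2]: 3 consistent
Z/I-1 un ·: ZZ|Zz
Z/I-2 un ·: ZZ|Zz
Z/II-1 ? I-1×I-2: ZZ|Zz|zz
Z/II-2 ? I-1×I-2: ZZ|Zz|zz
⇒ Z over [I-1,I-2,II-1,II-2]: 18 consistent

I-2 ∈ {Ee ZZ, Ee Zz}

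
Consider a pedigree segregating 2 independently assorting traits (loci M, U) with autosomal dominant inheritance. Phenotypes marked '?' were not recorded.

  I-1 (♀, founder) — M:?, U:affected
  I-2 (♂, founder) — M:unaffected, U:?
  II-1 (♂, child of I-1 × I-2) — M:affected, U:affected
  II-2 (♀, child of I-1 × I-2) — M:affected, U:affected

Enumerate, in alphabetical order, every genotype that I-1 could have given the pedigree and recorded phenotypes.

M/I-1 ? ·: Mm|MM
M/I-2 un ·: mm
M/II-1 aff I-1×I-2: Mm
M/II-2 aff I-1×I-2: Mm
⇒ M over [I-1,I-2,II-1,II-2]: 2 consistent
U/I-1 aff ·: Uu|UU
U/I-2 ? ·: uu|Uu|UU
U/II-1 aff I-1×I-2: Uu|UU
U/II-2 aff I-1×I-2: Uu|UU
⇒ U over [I-1,I-2,II-1,II-2]: 15 consistent

I-1 ∈ {MM UU, MM Uu, Mm UU, Mm Uu}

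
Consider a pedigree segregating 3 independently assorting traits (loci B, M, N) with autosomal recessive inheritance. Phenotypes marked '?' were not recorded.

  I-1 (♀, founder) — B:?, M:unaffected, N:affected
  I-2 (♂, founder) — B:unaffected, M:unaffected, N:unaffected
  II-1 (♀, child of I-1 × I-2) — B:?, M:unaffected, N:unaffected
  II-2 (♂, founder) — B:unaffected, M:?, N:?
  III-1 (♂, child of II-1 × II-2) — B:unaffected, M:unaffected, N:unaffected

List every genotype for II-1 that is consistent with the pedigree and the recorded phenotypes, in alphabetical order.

B/I-1 ? ·: BB|Bb|bb
B/I-2 un ·: BB|Bb
B/II-1 ? I-1×I-2: BB|Bb|bb
B/II-2 un ·: BB|Bb
B/III-1 un II-1×II-2: BB|Bb
⇒ B over [I-1,I-2,II-1,II-2,III-1]: 36 consistent
M/I-1 un ·: MM|Mm
M/I-2 un ·: MM|Mm
M/II-1 un I-1×I-2: MM|Mm
M/II-2 ? ·: MM|Mm|mm
M/III-1 un II-1×II-2: MM|Mm
⇒ M over [I-1,I-2,II-1,II-2,III-1]: 31 consistent
N/I-1 aff ·: nn
N/I-2 un ·: NN|Nn
N/II-1 un I-1×I-2: Nn
N/II-2 ? ·: NN|Nn|nn
N/III-1 un II-1×II-2: NN|Nn
⇒ N over [I-1,I-2,II-1,II-2,III-1]: 10 consistent

II-1 ∈ {BB MM Nn, BB Mm Nn, Bb MM Nn, Bb Mm Nn, bb MM Nn, bb Mm Nn}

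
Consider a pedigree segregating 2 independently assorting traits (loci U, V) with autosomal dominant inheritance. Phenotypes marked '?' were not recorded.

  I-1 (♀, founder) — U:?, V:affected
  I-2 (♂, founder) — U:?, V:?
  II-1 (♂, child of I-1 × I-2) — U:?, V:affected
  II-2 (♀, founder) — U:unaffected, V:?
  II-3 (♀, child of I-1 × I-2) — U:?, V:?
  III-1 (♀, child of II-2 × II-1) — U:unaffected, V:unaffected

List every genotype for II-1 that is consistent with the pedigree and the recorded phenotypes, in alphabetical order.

II-1 ∈ {Uu Vv, uu Vv}

U/I-1 ? ·: uu|Uu|UU
U/I-2 ? ·: uu|Uu|UU
U/II-1 ? I-1×I-2: uu|Uu
U/II-2 un ·: uu
U/II-3 ? I-1×I-2: uu|Uu|UU
U/III-1 un II-2×II-1: uu
⇒ U over [I-1,I-2,II-1,II-2,II-3,III-1]: 21 consistent
V/I-1 aff ·: Vv|VV
V/I-2 ? ·: vv|Vv|VV
V/II-1 aff I-1×I-2: Vv
V/II-2 ? ·: vv|Vv
V/II-3 ? I-1×I-2: vv|Vv|VV
V/III-1 un II-2×II-1: vv
⇒ V over [I-1,I-2,II-1,II-2,II-3,III-1]: 20 consistent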